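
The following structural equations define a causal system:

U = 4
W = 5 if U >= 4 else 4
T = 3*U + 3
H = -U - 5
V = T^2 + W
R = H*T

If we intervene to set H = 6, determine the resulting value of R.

90

Under do(H=6), the mechanism H = -U - 5 is discarded; H is fixed at 6.
T = 3*U + 3  [with U=4]  = 15
R = H*T  [with H=6, T=15]  = 90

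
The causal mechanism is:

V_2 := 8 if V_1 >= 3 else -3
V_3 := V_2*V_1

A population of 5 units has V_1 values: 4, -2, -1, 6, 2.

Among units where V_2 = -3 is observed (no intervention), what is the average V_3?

1

Conditioning on V_2=-3 selects the 3 unit(s) with V_1 ∈ {-2, -1, 2}. Their V_3 values: 6, 3, -6. Mean = 1.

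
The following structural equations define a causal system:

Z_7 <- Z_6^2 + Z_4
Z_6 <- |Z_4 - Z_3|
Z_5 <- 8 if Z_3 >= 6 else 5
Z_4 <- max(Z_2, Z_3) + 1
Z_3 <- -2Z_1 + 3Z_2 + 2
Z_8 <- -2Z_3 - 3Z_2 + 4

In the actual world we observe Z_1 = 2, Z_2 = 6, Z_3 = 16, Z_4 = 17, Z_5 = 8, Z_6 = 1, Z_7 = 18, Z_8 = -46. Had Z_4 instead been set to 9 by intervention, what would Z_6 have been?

Under do(Z_4=9), the mechanism Z_4 <- max(Z_2, Z_3) + 1 is discarded; Z_4 is fixed at 9.
Z_3 = -2Z_1 + 3Z_2 + 2  [with Z_1=2, Z_2=6]  = 16
Z_6 = |Z_4 - Z_3|  [with Z_4=9, Z_3=16]  = 7

7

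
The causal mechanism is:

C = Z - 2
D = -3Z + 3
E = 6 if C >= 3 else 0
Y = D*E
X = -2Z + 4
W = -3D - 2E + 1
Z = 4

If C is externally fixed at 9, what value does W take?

Under do(C=9), the mechanism C = Z - 2 is discarded; C is fixed at 9.
E = 6 if C >= 3 else 0  [with C=9]  = 6
D = -3Z + 3  [with Z=4]  = -9
W = -3D - 2E + 1  [with D=-9, E=6]  = 16

16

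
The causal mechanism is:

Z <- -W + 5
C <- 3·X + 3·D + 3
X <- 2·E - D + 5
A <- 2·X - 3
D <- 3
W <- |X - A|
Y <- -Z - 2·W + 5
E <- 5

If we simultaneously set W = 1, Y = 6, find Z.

4

The joint intervention fixes W = 1, Y = 6, removing each variable's own equation.
Z = -W + 5  [with W=1]  = 4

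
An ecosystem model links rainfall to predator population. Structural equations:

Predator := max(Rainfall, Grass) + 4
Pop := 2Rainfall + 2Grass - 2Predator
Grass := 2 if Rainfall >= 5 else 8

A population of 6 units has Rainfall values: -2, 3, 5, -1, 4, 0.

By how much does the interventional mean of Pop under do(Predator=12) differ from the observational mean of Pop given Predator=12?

do(Predator=12) breaks Predator's dependence on Rainfall. With Predator=12 fixed, Pop across the units is -12, -2, -10, -10, 0, -8, mean -7.
E[Pop|Predator=12] averages over only the 5 units with Predator=12 (Rainfall = -2, 3, -1, 4, 0): Pop = -12, -2, -10, 0, -8, mean -6.4.
Difference = -7 − (-6.4) = -0.6.

-0.6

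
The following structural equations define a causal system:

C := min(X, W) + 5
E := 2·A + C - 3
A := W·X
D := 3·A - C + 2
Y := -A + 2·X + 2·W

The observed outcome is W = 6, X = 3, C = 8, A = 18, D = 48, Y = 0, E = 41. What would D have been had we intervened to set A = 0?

Intervening sets A = 0 and removes its equation (A := W·X).
C = min(X, W) + 5  [with X=3, W=6]  = 8
D = 3·A - C + 2  [with A=0, C=8]  = -6

-6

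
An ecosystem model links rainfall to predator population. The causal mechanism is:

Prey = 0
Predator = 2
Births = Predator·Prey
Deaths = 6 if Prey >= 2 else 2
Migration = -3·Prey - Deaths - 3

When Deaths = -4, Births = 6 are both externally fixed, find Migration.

1

The joint intervention fixes Deaths = -4, Births = 6, removing each variable's own equation.
Migration = -3·Prey - Deaths - 3  [with Prey=0, Deaths=-4]  = 1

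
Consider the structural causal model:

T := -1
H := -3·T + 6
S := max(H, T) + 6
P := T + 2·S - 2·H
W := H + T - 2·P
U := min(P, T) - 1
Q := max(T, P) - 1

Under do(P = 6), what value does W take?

Intervening sets P = 6 and removes its equation (P := T + 2·S - 2·H).
H = -3·T + 6  [with T=-1]  = 9
W = H + T - 2·P  [with H=9, T=-1, P=6]  = -4

-4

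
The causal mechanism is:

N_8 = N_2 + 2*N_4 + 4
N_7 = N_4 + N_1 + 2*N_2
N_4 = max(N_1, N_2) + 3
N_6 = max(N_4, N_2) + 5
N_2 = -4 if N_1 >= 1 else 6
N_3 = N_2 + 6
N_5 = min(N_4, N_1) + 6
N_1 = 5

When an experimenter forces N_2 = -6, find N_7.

Under do(N_2=-6), the mechanism N_2 = -4 if N_1 >= 1 else 6 is discarded; N_2 is fixed at -6.
N_4 = max(N_1, N_2) + 3  [with N_1=5, N_2=-6]  = 8
N_7 = N_4 + N_1 + 2*N_2  [with N_4=8, N_1=5, N_2=-6]  = 1

1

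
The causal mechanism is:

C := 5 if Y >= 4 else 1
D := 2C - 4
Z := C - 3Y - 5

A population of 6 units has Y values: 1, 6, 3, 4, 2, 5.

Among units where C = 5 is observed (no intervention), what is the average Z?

E[Z|C=5] averages over only the 3 units with C=5 (Y = 6, 4, 5): Z = -18, -12, -15, mean -15.

-15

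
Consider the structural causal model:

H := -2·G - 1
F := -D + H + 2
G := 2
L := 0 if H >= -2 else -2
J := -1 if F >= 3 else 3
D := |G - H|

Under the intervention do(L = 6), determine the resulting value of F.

The intervention breaks the incoming arrows to L: L := 0 if H >= -2 else -2 no longer applies, and L = 6.
Since F is not a descendant of the intervened variable, it is unaffected.
H = -2·G - 1  [with G=2]  = -5
D = |G - H|  [with G=2, H=-5]  = 7
F = -D + H + 2  [with D=7, H=-5]  = -10

-10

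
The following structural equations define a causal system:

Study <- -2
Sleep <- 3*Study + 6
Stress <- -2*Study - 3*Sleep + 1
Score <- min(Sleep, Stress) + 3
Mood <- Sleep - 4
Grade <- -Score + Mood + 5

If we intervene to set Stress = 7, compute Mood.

-4

do(Stress=7) replaces the equation Stress <- -2*Study - 3*Sleep + 1 with the constant Stress = 7.
Mood is not downstream of the intervention, so its value is determined by the original equations.
Sleep = 3*Study + 6  [with Study=-2]  = 0
Mood = Sleep - 4  [with Sleep=0]  = -4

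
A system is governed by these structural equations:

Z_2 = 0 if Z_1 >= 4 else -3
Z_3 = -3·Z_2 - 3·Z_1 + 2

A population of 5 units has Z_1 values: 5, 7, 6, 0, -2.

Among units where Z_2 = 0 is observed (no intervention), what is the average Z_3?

-16

E[Z_3|Z_2=0] averages over only the 3 units with Z_2=0 (Z_1 = 5, 7, 6): Z_3 = -13, -19, -16, mean -16.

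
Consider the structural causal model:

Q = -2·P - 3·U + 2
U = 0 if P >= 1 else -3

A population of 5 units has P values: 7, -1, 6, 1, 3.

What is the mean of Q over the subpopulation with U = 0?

-6.5

Conditioning on U=0 selects the 4 unit(s) with P ∈ {7, 6, 1, 3}. Their Q values: -12, -10, 0, -4. Mean = -6.5.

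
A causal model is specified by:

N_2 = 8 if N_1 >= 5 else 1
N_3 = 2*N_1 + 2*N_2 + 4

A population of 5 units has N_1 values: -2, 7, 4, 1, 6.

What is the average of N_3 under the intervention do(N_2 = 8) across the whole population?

26.4

Every unit gets N_2=8 under the intervention. N_3 values become 16, 34, 28, 22, 32; E[N_3|do(N_2=8)] = 26.4.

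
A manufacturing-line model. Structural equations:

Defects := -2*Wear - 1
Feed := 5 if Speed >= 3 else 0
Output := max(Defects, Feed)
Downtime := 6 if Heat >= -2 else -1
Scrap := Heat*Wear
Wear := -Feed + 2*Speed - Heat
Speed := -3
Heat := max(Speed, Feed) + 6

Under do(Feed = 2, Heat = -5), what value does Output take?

Under do(Feed = 2, Heat = -5), each intervened variable's structural equation is replaced by its fixed value.
Wear = -Feed + 2*Speed - Heat  [with Feed=2, Speed=-3, Heat=-5]  = -3
Defects = -2*Wear - 1  [with Wear=-3]  = 5
Output = max(Defects, Feed)  [with Defects=5, Feed=2]  = 5

5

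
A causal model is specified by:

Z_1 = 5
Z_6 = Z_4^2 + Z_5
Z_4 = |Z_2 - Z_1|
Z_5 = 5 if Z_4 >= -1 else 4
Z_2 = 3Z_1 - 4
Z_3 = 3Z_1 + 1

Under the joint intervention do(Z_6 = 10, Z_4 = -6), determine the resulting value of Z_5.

Setting Z_6 = 10, Z_4 = -6 by intervention discards those variables' equations.
Z_5 = 5 if Z_4 >= -1 else 4  [with Z_4=-6]  = 4

4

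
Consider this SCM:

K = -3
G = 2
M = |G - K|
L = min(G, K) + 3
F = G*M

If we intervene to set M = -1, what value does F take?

do(M=-1) replaces the equation M = |G - K| with the constant M = -1.
F = G*M  [with G=2, M=-1]  = -2

-2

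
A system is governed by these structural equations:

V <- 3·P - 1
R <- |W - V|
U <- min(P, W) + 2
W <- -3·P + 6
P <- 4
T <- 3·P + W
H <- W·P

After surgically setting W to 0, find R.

The intervention breaks the incoming arrows to W: W <- -3·P + 6 no longer applies, and W = 0.
V = 3·P - 1  [with P=4]  = 11
R = |W - V|  [with W=0, V=11]  = 11

11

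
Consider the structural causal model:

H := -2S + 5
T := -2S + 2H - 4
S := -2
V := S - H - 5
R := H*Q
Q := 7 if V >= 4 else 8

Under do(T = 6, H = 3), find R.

The joint intervention fixes T = 6, H = 3, removing each variable's own equation.
V = S - H - 5  [with S=-2, H=3]  = -10
Q = 7 if V >= 4 else 8  [with V=-10]  = 8
R = H*Q  [with H=3, Q=8]  = 24

24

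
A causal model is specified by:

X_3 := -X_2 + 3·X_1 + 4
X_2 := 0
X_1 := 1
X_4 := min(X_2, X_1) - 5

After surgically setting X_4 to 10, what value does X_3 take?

7

Under do(X_4=10), the mechanism X_4 := min(X_2, X_1) - 5 is discarded; X_4 is fixed at 10.
Since X_3 is not a descendant of the intervened variable, it is unaffected.
X_3 = -X_2 + 3·X_1 + 4  [with X_2=0, X_1=1]  = 7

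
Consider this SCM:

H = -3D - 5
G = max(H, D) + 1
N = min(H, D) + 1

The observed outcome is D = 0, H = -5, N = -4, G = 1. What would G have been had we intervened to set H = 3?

4

Under do(H=3), the mechanism H = -3D - 5 is discarded; H is fixed at 3.
G = max(H, D) + 1  [with H=3, D=0]  = 4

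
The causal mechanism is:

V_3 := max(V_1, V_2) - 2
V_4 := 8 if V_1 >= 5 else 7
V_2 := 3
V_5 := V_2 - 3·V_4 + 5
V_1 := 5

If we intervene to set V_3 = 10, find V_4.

The intervention breaks the incoming arrows to V_3: V_3 := max(V_1, V_2) - 2 no longer applies, and V_3 = 10.
V_4 is not downstream of the intervention, so its value is determined by the original equations.
V_4 = 8 if V_1 >= 5 else 7  [with V_1=5]  = 8

8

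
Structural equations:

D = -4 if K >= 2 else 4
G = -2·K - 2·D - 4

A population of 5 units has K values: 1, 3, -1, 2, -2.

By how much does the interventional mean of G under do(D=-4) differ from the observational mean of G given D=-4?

3.8

Under do(D=-4), D's equation is replaced by D=-4 for every unit. Per-unit G: 2, -2, 6, 0, 8. Mean = 2.8.
E[G|D=-4] averages over only the 2 units with D=-4 (K = 3, 2): G = -2, 0, mean -1.
Difference = 2.8 − (-1) = 3.8.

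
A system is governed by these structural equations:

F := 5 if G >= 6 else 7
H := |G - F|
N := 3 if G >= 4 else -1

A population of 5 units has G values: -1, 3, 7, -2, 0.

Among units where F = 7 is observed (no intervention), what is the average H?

E[H|F=7] averages over only the 4 units with F=7 (G = -1, 3, -2, 0): H = 8, 4, 9, 7, mean 7.

7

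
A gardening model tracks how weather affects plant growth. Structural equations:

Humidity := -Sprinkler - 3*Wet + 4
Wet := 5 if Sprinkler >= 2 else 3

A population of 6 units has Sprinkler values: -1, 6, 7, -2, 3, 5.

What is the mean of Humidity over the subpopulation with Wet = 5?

Observing Wet=5 restricts to units where Wet's equation naturally yields 5: Sprinkler ∈ {6, 7, 3, 5}. In that subpopulation Humidity = -17, -18, -14, -16, mean -16.25.

-16.25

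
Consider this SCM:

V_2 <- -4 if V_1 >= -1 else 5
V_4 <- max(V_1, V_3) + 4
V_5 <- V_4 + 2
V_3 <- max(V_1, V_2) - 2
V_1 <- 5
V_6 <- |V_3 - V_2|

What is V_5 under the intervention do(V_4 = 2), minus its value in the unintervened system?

Intervening sets V_4 = 2 and removes its equation (V_4 <- max(V_1, V_3) + 4).
V_5 = V_4 + 2  [with V_4=2]  = 4
Without intervention: V_2 = -4 if V_1 >= -1 else 5  [with V_1=5]  = -4; V_3 = max(V_1, V_2) - 2  [with V_1=5, V_2=-4]  = 3; V_4 = max(V_1, V_3) + 4  [with V_1=5, V_3=3]  = 9; V_5 = V_4 + 2  [with V_4=9]  = 11.
Change = 4 − 11 = -7.

-7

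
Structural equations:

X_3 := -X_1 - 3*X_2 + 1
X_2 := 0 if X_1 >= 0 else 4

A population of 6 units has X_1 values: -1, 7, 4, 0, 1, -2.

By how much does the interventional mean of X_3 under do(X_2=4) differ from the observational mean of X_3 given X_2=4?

Every unit gets X_2=4 under the intervention. X_3 values become -10, -18, -15, -11, -12, -9; E[X_3|do(X_2=4)] = -12.5.
Observing X_2=4 restricts to units where X_2's equation naturally yields 4: X_1 ∈ {-1, -2}. In that subpopulation X_3 = -10, -9, mean -9.5.
Difference = -12.5 − (-9.5) = -3.

-3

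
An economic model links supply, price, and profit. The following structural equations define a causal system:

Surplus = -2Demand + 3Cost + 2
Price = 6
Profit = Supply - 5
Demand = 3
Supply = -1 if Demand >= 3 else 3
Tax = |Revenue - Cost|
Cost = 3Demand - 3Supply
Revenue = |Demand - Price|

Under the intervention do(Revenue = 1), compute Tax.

11

The intervention breaks the incoming arrows to Revenue: Revenue = |Demand - Price| no longer applies, and Revenue = 1.
Supply = -1 if Demand >= 3 else 3  [with Demand=3]  = -1
Cost = 3Demand - 3Supply  [with Demand=3, Supply=-1]  = 12
Tax = |Revenue - Cost|  [with Revenue=1, Cost=12]  = 11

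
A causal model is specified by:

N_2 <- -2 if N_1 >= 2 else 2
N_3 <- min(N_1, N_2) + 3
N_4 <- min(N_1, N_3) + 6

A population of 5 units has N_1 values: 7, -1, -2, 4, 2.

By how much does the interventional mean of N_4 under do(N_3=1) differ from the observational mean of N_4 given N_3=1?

Under do(N_3=1), N_3's equation is replaced by N_3=1 for every unit. Per-unit N_4: 7, 5, 4, 7, 7. Mean = 6.
Conditioning on N_3=1 selects the 4 unit(s) with N_1 ∈ {7, -2, 4, 2}. Their N_4 values: 7, 4, 7, 7. Mean = 6.25.
Difference = 6 − 6.25 = -0.25.

-0.25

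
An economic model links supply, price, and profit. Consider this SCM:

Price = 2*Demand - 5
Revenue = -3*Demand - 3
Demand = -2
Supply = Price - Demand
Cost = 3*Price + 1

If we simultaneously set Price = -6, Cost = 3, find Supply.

-4

The joint intervention fixes Price = -6, Cost = 3, removing each variable's own equation.
Supply = Price - Demand  [with Price=-6, Demand=-2]  = -4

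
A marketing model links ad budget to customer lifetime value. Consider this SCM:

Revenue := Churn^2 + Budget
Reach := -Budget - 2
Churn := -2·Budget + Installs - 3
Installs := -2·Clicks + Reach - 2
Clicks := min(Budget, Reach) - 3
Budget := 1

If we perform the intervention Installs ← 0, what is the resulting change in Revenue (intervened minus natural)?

Under do(Installs=0), the mechanism Installs := -2·Clicks + Reach - 2 is discarded; Installs is fixed at 0.
Churn = -2·Budget + Installs - 3  [with Budget=1, Installs=0]  = -5
Revenue = Churn^2 + Budget  [with Churn=-5, Budget=1]  = 26
Without intervention: Reach = -Budget - 2  [with Budget=1]  = -3; Clicks = min(Budget, Reach) - 3  [with Budget=1, Reach=-3]  = -6; Installs = -2·Clicks + Reach - 2  [with Clicks=-6, Reach=-3]  = 7; Churn = -2·Budget + Installs - 3  [with Budget=1, Installs=7]  = 2; Revenue = Churn^2 + Budget  [with Churn=2, Budget=1]  = 5.
Change = 26 − 5 = 21.

21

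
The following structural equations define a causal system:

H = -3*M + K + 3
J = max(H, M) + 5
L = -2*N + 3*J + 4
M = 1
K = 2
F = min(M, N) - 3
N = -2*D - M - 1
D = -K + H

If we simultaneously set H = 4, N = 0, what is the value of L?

Under do(H = 4, N = 0), each intervened variable's structural equation is replaced by its fixed value.
J = max(H, M) + 5  [with H=4, M=1]  = 9
L = -2*N + 3*J + 4  [with N=0, J=9]  = 31

31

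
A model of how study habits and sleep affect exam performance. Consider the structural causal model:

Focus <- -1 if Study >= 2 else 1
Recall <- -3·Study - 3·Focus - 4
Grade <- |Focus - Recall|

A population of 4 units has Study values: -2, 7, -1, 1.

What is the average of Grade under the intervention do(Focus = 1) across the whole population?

11.75

Every unit gets Focus=1 under the intervention. Grade values become 2, 29, 5, 11; E[Grade|do(Focus=1)] = 11.75.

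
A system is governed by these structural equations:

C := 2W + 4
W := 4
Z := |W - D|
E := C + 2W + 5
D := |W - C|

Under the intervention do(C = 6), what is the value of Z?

2

do(C=6) replaces the equation C := 2W + 4 with the constant C = 6.
D = |W - C|  [with W=4, C=6]  = 2
Z = |W - D|  [with W=4, D=2]  = 2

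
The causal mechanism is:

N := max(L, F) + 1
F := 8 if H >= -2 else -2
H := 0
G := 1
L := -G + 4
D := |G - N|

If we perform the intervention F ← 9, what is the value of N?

10

Intervening sets F = 9 and removes its equation (F := 8 if H >= -2 else -2).
L = -G + 4  [with G=1]  = 3
N = max(L, F) + 1  [with L=3, F=9]  = 10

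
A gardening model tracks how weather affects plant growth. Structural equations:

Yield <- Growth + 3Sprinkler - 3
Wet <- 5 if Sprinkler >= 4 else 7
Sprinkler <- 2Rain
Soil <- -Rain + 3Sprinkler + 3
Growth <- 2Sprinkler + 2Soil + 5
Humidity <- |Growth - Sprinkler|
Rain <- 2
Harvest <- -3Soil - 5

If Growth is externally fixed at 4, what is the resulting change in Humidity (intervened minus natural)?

The intervention breaks the incoming arrows to Growth: Growth <- 2Sprinkler + 2Soil + 5 no longer applies, and Growth = 4.
Sprinkler = 2Rain  [with Rain=2]  = 4
Humidity = |Growth - Sprinkler|  [with Growth=4, Sprinkler=4]  = 0
Without intervention: Sprinkler = 2Rain  [with Rain=2]  = 4; Soil = -Rain + 3Sprinkler + 3  [with Rain=2, Sprinkler=4]  = 13; Growth = 2Sprinkler + 2Soil + 5  [with Sprinkler=4, Soil=13]  = 39; Humidity = |Growth - Sprinkler|  [with Growth=39, Sprinkler=4]  = 35.
Change = 0 − 35 = -35.

-35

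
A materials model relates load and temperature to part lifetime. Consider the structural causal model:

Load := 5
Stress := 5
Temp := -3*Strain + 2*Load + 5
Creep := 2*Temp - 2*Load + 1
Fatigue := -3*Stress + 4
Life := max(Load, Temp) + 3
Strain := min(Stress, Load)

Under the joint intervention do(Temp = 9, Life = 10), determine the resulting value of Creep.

Setting Temp = 9, Life = 10 by intervention discards those variables' equations.
Creep = 2*Temp - 2*Load + 1  [with Temp=9, Load=5]  = 9

9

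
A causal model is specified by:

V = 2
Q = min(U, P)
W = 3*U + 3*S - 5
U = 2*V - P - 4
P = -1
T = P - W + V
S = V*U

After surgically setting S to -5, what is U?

Under do(S=-5), the mechanism S = V*U is discarded; S is fixed at -5.
Since U is not a descendant of the intervened variable, it is unaffected.
U = 2*V - P - 4  [with V=2, P=-1]  = 1

1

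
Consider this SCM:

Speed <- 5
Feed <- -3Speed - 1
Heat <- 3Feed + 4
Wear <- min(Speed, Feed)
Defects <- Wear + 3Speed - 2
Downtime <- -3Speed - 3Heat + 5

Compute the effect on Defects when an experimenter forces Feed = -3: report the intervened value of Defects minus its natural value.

do(Feed=-3) replaces the equation Feed <- -3Speed - 1 with the constant Feed = -3.
Wear = min(Speed, Feed)  [with Speed=5, Feed=-3]  = -3
Defects = Wear + 3Speed - 2  [with Wear=-3, Speed=5]  = 10
Without intervention: Feed = -3Speed - 1  [with Speed=5]  = -16; Wear = min(Speed, Feed)  [with Speed=5, Feed=-16]  = -16; Defects = Wear + 3Speed - 2  [with Wear=-16, Speed=5]  = -3.
Change = 10 − (-3) = 13.

13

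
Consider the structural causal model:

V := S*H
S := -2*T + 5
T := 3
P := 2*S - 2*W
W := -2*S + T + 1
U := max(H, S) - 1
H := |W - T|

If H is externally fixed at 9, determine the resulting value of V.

-9

Under do(H=9), the mechanism H := |W - T| is discarded; H is fixed at 9.
S = -2*T + 5  [with T=3]  = -1
V = S*H  [with S=-1, H=9]  = -9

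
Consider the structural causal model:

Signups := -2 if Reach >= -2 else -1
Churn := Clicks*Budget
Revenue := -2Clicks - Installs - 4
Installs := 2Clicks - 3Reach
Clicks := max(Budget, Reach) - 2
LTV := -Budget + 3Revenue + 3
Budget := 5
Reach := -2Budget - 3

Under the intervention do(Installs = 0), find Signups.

Intervening sets Installs = 0 and removes its equation (Installs := 2Clicks - 3Reach).
No directed path runs from Installs to Signups, so Signups keeps its natural value.
Reach = -2Budget - 3  [with Budget=5]  = -13
Signups = -2 if Reach >= -2 else -1  [with Reach=-13]  = -1

-1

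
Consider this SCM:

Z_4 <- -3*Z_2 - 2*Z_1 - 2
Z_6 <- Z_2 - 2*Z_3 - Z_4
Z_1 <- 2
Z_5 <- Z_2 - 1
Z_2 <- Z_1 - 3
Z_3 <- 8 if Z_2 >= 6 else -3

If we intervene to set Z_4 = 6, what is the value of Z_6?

-1

Under do(Z_4=6), the mechanism Z_4 <- -3*Z_2 - 2*Z_1 - 2 is discarded; Z_4 is fixed at 6.
Z_2 = Z_1 - 3  [with Z_1=2]  = -1
Z_3 = 8 if Z_2 >= 6 else -3  [with Z_2=-1]  = -3
Z_6 = Z_2 - 2*Z_3 - Z_4  [with Z_2=-1, Z_3=-3, Z_4=6]  = -1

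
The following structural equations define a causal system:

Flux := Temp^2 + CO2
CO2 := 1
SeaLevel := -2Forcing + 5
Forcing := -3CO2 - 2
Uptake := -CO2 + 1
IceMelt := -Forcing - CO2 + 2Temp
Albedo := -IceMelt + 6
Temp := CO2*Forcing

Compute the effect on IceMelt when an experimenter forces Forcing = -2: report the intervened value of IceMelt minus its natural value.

Under do(Forcing=-2), the mechanism Forcing := -3CO2 - 2 is discarded; Forcing is fixed at -2.
Temp = CO2*Forcing  [with CO2=1, Forcing=-2]  = -2
IceMelt = -Forcing - CO2 + 2Temp  [with Forcing=-2, CO2=1, Temp=-2]  = -3
Without intervention: Forcing = -3CO2 - 2  [with CO2=1]  = -5; Temp = CO2*Forcing  [with CO2=1, Forcing=-5]  = -5; IceMelt = -Forcing - CO2 + 2Temp  [with Forcing=-5, CO2=1, Temp=-5]  = -6.
Change = -3 − (-6) = 3.

3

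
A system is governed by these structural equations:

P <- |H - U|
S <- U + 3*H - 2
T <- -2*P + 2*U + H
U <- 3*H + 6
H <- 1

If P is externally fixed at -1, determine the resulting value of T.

21

The intervention breaks the incoming arrows to P: P <- |H - U| no longer applies, and P = -1.
U = 3*H + 6  [with H=1]  = 9
T = -2*P + 2*U + H  [with P=-1, U=9, H=1]  = 21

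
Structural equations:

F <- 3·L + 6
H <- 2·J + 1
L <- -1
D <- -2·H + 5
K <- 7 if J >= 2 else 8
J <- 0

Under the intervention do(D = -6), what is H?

1

Under do(D=-6), the mechanism D <- -2·H + 5 is discarded; D is fixed at -6.
Since H is not a descendant of the intervened variable, it is unaffected.
H = 2·J + 1  [with J=0]  = 1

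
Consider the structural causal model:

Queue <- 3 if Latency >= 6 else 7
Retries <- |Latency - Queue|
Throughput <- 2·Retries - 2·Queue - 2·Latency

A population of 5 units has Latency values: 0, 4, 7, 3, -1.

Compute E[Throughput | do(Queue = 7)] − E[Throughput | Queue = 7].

-4.4

Under do(Queue=7), Queue's equation is replaced by Queue=7 for every unit. Per-unit Throughput: 0, -16, -28, -12, 4. Mean = -10.4.
Observing Queue=7 restricts to units where Queue's equation naturally yields 7: Latency ∈ {0, 4, 3, -1}. In that subpopulation Throughput = 0, -16, -12, 4, mean -6.
Difference = -10.4 − (-6) = -4.4.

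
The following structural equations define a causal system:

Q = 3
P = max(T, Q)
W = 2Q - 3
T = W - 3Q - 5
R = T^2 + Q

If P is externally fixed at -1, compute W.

Under do(P=-1), the mechanism P = max(T, Q) is discarded; P is fixed at -1.
No directed path runs from P to W, so W keeps its natural value.
W = 2Q - 3  [with Q=3]  = 3

3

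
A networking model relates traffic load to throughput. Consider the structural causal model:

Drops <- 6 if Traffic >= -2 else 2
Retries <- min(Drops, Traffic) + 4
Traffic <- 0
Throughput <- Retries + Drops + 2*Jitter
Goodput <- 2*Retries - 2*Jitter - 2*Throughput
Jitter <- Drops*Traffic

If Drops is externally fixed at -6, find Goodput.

12

Under do(Drops=-6), the mechanism Drops <- 6 if Traffic >= -2 else 2 is discarded; Drops is fixed at -6.
Retries = min(Drops, Traffic) + 4  [with Drops=-6, Traffic=0]  = -2
Jitter = Drops*Traffic  [with Drops=-6, Traffic=0]  = 0
Throughput = Retries + Drops + 2*Jitter  [with Retries=-2, Drops=-6, Jitter=0]  = -8
Goodput = 2*Retries - 2*Jitter - 2*Throughput  [with Retries=-2, Jitter=0, Throughput=-8]  = 12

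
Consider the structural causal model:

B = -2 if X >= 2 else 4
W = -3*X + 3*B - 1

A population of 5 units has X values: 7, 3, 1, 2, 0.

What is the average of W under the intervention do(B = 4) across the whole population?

3.2

Every unit gets B=4 under the intervention. W values become -10, 2, 8, 5, 11; E[W|do(B=4)] = 3.2.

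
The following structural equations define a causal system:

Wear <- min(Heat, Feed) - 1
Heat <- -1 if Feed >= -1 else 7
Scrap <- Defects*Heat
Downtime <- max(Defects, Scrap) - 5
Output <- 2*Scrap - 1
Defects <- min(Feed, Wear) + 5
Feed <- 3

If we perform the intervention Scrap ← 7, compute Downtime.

Under do(Scrap=7), the mechanism Scrap <- Defects*Heat is discarded; Scrap is fixed at 7.
Heat = -1 if Feed >= -1 else 7  [with Feed=3]  = -1
Wear = min(Heat, Feed) - 1  [with Heat=-1, Feed=3]  = -2
Defects = min(Feed, Wear) + 5  [with Feed=3, Wear=-2]  = 3
Downtime = max(Defects, Scrap) - 5  [with Defects=3, Scrap=7]  = 2

2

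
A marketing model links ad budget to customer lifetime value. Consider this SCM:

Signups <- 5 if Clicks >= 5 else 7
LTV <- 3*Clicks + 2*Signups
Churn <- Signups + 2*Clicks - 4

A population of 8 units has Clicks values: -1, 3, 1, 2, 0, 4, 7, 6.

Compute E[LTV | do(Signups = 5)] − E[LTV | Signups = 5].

The intervention sets Signups=5 in all 8 units regardless of Clicks. Recomputing LTV per unit gives 7, 19, 13, 16, 10, 22, 31, 28; average 18.25.
E[LTV|Signups=5] averages over only the 2 units with Signups=5 (Clicks = 7, 6): LTV = 31, 28, mean 29.5.
Difference = 18.25 − 29.5 = -11.25.

-11.25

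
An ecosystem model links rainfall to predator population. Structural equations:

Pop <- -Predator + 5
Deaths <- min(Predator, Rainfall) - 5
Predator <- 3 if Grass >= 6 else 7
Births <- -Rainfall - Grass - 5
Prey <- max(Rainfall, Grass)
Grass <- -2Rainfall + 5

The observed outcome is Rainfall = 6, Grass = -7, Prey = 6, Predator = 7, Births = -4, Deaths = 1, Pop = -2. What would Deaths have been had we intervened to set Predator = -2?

Under do(Predator=-2), the mechanism Predator <- 3 if Grass >= 6 else 7 is discarded; Predator is fixed at -2.
Deaths = min(Predator, Rainfall) - 5  [with Predator=-2, Rainfall=6]  = -7

-7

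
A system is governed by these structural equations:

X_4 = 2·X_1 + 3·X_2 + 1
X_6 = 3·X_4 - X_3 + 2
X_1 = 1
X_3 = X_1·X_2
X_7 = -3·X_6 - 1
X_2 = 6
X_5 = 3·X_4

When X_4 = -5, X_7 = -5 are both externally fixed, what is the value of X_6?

-19

The joint intervention fixes X_4 = -5, X_7 = -5, removing each variable's own equation.
X_3 = X_1·X_2  [with X_1=1, X_2=6]  = 6
X_6 = 3·X_4 - X_3 + 2  [with X_4=-5, X_3=6]  = -19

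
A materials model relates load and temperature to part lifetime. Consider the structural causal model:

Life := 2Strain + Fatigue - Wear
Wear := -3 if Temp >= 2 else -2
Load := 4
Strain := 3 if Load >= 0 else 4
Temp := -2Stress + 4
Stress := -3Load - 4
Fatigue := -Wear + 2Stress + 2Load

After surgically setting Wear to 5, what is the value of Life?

Under do(Wear=5), the mechanism Wear := -3 if Temp >= 2 else -2 is discarded; Wear is fixed at 5.
Stress = -3Load - 4  [with Load=4]  = -16
Strain = 3 if Load >= 0 else 4  [with Load=4]  = 3
Fatigue = -Wear + 2Stress + 2Load  [with Wear=5, Stress=-16, Load=4]  = -29
Life = 2Strain + Fatigue - Wear  [with Strain=3, Fatigue=-29, Wear=5]  = -28

-28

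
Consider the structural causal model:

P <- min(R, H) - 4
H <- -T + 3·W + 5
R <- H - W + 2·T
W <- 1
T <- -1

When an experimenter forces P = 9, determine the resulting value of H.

9

do(P=9) replaces the equation P <- min(R, H) - 4 with the constant P = 9.
H is not downstream of the intervention, so its value is determined by the original equations.
H = -T + 3·W + 5  [with T=-1, W=1]  = 9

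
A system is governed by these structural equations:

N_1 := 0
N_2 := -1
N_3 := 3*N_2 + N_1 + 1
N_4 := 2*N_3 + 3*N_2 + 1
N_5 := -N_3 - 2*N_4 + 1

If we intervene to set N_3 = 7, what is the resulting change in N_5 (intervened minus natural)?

do(N_3=7) replaces the equation N_3 := 3*N_2 + N_1 + 1 with the constant N_3 = 7.
N_4 = 2*N_3 + 3*N_2 + 1  [with N_3=7, N_2=-1]  = 12
N_5 = -N_3 - 2*N_4 + 1  [with N_3=7, N_4=12]  = -30
Without intervention: N_3 = 3*N_2 + N_1 + 1  [with N_2=-1, N_1=0]  = -2; N_4 = 2*N_3 + 3*N_2 + 1  [with N_3=-2, N_2=-1]  = -6; N_5 = -N_3 - 2*N_4 + 1  [with N_3=-2, N_4=-6]  = 15.
Change = -30 − 15 = -45.

-45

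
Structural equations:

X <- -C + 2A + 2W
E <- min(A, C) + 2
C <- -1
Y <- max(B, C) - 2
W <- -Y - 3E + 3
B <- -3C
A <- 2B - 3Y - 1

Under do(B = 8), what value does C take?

-1

Under do(B=8), the mechanism B <- -3C is discarded; B is fixed at 8.
C is not downstream of the intervention, so its value is determined by the original equations.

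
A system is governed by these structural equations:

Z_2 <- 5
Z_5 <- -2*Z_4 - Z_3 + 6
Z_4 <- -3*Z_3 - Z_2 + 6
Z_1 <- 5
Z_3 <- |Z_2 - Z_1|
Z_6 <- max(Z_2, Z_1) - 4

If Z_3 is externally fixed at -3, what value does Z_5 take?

-11

do(Z_3=-3) replaces the equation Z_3 <- |Z_2 - Z_1| with the constant Z_3 = -3.
Z_4 = -3*Z_3 - Z_2 + 6  [with Z_3=-3, Z_2=5]  = 10
Z_5 = -2*Z_4 - Z_3 + 6  [with Z_4=10, Z_3=-3]  = -11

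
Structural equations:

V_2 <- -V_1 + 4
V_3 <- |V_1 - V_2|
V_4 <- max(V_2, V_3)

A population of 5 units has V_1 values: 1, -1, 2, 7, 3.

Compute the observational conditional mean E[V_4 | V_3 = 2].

2.5

Conditioning on V_3=2 selects the 2 unit(s) with V_1 ∈ {1, 3}. Their V_4 values: 3, 2. Mean = 2.5.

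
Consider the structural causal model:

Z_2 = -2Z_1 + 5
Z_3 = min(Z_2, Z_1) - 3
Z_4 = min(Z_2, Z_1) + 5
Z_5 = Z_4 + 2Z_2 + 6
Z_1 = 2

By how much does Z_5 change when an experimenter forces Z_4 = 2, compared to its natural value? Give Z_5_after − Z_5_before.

Intervening sets Z_4 = 2 and removes its equation (Z_4 = min(Z_2, Z_1) + 5).
Z_2 = -2Z_1 + 5  [with Z_1=2]  = 1
Z_5 = Z_4 + 2Z_2 + 6  [with Z_4=2, Z_2=1]  = 10
Without intervention: Z_2 = -2Z_1 + 5  [with Z_1=2]  = 1; Z_4 = min(Z_2, Z_1) + 5  [with Z_2=1, Z_1=2]  = 6; Z_5 = Z_4 + 2Z_2 + 6  [with Z_4=6, Z_2=1]  = 14.
Change = 10 − 14 = -4.

-4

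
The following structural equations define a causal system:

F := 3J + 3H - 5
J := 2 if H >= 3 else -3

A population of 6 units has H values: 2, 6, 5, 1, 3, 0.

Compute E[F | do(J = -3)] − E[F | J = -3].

5.5

Under do(J=-3), J's equation is replaced by J=-3 for every unit. Per-unit F: -8, 4, 1, -11, -5, -14. Mean = -5.5.
Observing J=-3 restricts to units where J's equation naturally yields -3: H ∈ {2, 1, 0}. In that subpopulation F = -8, -11, -14, mean -11.
Difference = -5.5 − (-11) = 5.5.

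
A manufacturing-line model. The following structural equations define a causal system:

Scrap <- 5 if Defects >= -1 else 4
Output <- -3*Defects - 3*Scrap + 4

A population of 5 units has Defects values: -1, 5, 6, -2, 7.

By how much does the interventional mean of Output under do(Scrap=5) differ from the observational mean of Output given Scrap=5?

3.75

Every unit gets Scrap=5 under the intervention. Output values become -8, -26, -29, -5, -32; E[Output|do(Scrap=5)] = -20.
Conditioning on Scrap=5 selects the 4 unit(s) with Defects ∈ {-1, 5, 6, 7}. Their Output values: -8, -26, -29, -32. Mean = -23.75.
Difference = -20 − (-23.75) = 3.75.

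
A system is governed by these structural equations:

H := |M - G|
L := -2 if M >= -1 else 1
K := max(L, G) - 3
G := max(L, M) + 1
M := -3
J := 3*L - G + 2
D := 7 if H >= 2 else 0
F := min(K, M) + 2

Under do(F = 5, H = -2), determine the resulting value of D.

Under do(F = 5, H = -2), each intervened variable's structural equation is replaced by its fixed value.
D = 7 if H >= 2 else 0  [with H=-2]  = 0

0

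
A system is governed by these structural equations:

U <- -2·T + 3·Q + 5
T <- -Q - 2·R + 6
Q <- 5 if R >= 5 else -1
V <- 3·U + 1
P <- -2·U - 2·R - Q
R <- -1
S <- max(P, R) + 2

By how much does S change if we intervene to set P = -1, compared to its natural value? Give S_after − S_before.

Under do(P=-1), the mechanism P <- -2·U - 2·R - Q is discarded; P is fixed at -1.
S = max(P, R) + 2  [with P=-1, R=-1]  = 1
Without intervention: Q = 5 if R >= 5 else -1  [with R=-1]  = -1; T = -Q - 2·R + 6  [with Q=-1, R=-1]  = 9; U = -2·T + 3·Q + 5  [with T=9, Q=-1]  = -16; P = -2·U - 2·R - Q  [with U=-16, R=-1, Q=-1]  = 35; S = max(P, R) + 2  [with P=35, R=-1]  = 37.
Change = 1 − 37 = -36.

-36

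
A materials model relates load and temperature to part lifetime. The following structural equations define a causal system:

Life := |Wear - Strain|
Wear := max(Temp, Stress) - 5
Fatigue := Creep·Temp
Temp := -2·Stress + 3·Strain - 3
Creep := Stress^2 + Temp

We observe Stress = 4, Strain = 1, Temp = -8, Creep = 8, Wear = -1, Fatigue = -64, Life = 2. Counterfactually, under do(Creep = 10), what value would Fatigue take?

Under do(Creep=10), the mechanism Creep := Stress^2 + Temp is discarded; Creep is fixed at 10.
Temp = -2·Stress + 3·Strain - 3  [with Stress=4, Strain=1]  = -8
Fatigue = Creep·Temp  [with Creep=10, Temp=-8]  = -80

-80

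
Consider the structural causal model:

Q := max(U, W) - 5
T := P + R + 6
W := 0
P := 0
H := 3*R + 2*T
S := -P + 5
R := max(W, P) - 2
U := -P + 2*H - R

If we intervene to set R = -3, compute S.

5

do(R=-3) replaces the equation R := max(W, P) - 2 with the constant R = -3.
S is not downstream of the intervention, so its value is determined by the original equations.
S = -P + 5  [with P=0]  = 5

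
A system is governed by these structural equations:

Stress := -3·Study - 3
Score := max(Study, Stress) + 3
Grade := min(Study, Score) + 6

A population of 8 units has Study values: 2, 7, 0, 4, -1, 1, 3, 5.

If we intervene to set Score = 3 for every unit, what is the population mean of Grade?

7.75

The intervention sets Score=3 in all 8 units regardless of Study. Recomputing Grade per unit gives 8, 9, 6, 9, 5, 7, 9, 9; average 7.75.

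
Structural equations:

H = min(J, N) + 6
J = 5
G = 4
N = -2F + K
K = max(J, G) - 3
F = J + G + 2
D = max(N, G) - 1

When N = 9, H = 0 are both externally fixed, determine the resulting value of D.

8

Under do(N = 9, H = 0), each intervened variable's structural equation is replaced by its fixed value.
D = max(N, G) - 1  [with N=9, G=4]  = 8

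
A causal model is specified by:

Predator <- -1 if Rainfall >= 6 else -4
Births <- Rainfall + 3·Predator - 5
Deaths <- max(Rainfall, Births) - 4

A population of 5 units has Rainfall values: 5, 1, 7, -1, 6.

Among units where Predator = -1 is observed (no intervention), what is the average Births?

-1.5

Conditioning on Predator=-1 selects the 2 unit(s) with Rainfall ∈ {7, 6}. Their Births values: -1, -2. Mean = -1.5.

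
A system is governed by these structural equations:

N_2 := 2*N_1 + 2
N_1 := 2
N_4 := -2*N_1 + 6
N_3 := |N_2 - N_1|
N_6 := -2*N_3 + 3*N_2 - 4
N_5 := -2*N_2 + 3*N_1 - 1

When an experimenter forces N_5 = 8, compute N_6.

The intervention breaks the incoming arrows to N_5: N_5 := -2*N_2 + 3*N_1 - 1 no longer applies, and N_5 = 8.
Since N_6 is not a descendant of the intervened variable, it is unaffected.
N_2 = 2*N_1 + 2  [with N_1=2]  = 6
N_3 = |N_2 - N_1|  [with N_2=6, N_1=2]  = 4
N_6 = -2*N_3 + 3*N_2 - 4  [with N_3=4, N_2=6]  = 6

6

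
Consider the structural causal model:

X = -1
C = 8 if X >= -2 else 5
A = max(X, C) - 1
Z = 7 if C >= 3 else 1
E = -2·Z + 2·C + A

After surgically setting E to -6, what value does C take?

Under do(E=-6), the mechanism E = -2·Z + 2·C + A is discarded; E is fixed at -6.
No directed path runs from E to C, so C keeps its natural value.
C = 8 if X >= -2 else 5  [with X=-1]  = 8

8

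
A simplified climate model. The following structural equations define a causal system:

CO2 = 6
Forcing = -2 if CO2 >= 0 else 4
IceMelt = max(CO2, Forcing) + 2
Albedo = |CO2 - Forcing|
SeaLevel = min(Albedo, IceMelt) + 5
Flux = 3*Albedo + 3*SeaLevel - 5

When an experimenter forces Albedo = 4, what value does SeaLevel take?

9

Intervening sets Albedo = 4 and removes its equation (Albedo = |CO2 - Forcing|).
Forcing = -2 if CO2 >= 0 else 4  [with CO2=6]  = -2
IceMelt = max(CO2, Forcing) + 2  [with CO2=6, Forcing=-2]  = 8
SeaLevel = min(Albedo, IceMelt) + 5  [with Albedo=4, IceMelt=8]  = 9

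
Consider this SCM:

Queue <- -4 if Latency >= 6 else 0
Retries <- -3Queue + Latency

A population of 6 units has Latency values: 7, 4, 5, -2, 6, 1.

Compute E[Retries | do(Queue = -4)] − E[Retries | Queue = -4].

Under do(Queue=-4), Queue's equation is replaced by Queue=-4 for every unit. Per-unit Retries: 19, 16, 17, 10, 18, 13. Mean = 15.5.
E[Retries|Queue=-4] averages over only the 2 units with Queue=-4 (Latency = 7, 6): Retries = 19, 18, mean 18.5.
Difference = 15.5 − 18.5 = -3.

-3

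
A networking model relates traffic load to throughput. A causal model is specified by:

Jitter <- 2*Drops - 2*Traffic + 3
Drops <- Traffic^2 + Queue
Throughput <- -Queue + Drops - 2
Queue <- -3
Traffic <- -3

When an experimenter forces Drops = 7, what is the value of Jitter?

23

The intervention breaks the incoming arrows to Drops: Drops <- Traffic^2 + Queue no longer applies, and Drops = 7.
Jitter = 2*Drops - 2*Traffic + 3  [with Drops=7, Traffic=-3]  = 23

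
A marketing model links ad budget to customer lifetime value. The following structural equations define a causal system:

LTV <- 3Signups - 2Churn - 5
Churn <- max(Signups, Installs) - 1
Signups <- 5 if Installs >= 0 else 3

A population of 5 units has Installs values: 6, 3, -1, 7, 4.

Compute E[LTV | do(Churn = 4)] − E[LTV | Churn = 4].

Under do(Churn=4), Churn's equation is replaced by Churn=4 for every unit. Per-unit LTV: 2, 2, -4, 2, 2. Mean = 0.8.
E[LTV|Churn=4] averages over only the 2 units with Churn=4 (Installs = 3, 4): LTV = 2, 2, mean 2.
Difference = 0.8 − 2 = -1.2.

-1.2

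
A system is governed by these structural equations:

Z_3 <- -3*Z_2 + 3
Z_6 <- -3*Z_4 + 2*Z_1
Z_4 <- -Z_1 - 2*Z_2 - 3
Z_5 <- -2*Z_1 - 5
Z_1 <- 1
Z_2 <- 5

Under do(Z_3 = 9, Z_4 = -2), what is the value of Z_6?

Setting Z_3 = 9, Z_4 = -2 by intervention discards those variables' equations.
Z_6 = -3*Z_4 + 2*Z_1  [with Z_4=-2, Z_1=1]  = 8

8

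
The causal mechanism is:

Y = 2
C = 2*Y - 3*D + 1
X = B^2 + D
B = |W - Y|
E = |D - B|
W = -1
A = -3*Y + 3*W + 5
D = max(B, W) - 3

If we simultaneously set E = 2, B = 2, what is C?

Under do(E = 2, B = 2), each intervened variable's structural equation is replaced by its fixed value.
D = max(B, W) - 3  [with B=2, W=-1]  = -1
C = 2*Y - 3*D + 1  [with Y=2, D=-1]  = 8

8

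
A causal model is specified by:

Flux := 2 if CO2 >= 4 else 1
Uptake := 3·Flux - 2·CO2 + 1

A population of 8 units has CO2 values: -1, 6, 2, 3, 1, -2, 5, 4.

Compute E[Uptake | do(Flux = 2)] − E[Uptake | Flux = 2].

5.5

The intervention sets Flux=2 in all 8 units regardless of CO2. Recomputing Uptake per unit gives 9, -5, 3, 1, 5, 11, -3, -1; average 2.5.
Conditioning on Flux=2 selects the 3 unit(s) with CO2 ∈ {6, 5, 4}. Their Uptake values: -5, -3, -1. Mean = -3.
Difference = 2.5 − (-3) = 5.5.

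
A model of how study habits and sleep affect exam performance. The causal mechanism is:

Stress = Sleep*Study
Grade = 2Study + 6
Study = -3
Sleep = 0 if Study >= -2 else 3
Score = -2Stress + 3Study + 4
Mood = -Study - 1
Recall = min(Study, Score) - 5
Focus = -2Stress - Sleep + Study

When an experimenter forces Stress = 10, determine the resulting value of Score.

do(Stress=10) replaces the equation Stress = Sleep*Study with the constant Stress = 10.
Score = -2Stress + 3Study + 4  [with Stress=10, Study=-3]  = -25

-25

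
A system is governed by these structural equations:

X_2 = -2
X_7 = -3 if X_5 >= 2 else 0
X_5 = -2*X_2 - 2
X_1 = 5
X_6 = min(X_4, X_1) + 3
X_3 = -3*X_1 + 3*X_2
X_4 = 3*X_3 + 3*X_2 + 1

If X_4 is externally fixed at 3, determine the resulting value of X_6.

Under do(X_4=3), the mechanism X_4 = 3*X_3 + 3*X_2 + 1 is discarded; X_4 is fixed at 3.
X_6 = min(X_4, X_1) + 3  [with X_4=3, X_1=5]  = 6

6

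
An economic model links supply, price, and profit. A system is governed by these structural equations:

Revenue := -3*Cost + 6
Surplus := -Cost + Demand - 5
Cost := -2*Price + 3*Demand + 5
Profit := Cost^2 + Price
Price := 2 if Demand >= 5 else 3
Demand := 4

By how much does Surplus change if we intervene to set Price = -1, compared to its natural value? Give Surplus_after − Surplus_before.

Under do(Price=-1), the mechanism Price := 2 if Demand >= 5 else 3 is discarded; Price is fixed at -1.
Cost = -2*Price + 3*Demand + 5  [with Price=-1, Demand=4]  = 19
Surplus = -Cost + Demand - 5  [with Cost=19, Demand=4]  = -20
Without intervention: Price = 2 if Demand >= 5 else 3  [with Demand=4]  = 3; Cost = -2*Price + 3*Demand + 5  [with Price=3, Demand=4]  = 11; Surplus = -Cost + Demand - 5  [with Cost=11, Demand=4]  = -12.
Change = -20 − (-12) = -8.

-8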